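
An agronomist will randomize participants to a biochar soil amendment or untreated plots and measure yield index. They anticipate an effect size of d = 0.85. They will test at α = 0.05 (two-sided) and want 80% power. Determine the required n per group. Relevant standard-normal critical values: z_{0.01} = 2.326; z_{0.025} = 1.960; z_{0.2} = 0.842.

For two independent groups with equal n: n = 2·((z_{α/2} + z_β) / d)².
z_{α/2} + z_β = 1.960 + 0.842 = 2.802.
n = 2 × (2.802 / 0.85)² = 2 × 3.296² = 2 × 10.87 = 21.7.
Round up to the next whole participant.

n = 22 per group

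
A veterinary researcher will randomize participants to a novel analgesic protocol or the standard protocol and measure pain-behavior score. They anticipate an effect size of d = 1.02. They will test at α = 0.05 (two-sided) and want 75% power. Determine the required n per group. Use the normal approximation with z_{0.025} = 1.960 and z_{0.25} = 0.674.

n = 14 per group

For two independent groups with equal n: n = 2·((z_{α/2} + z_β) / d)².
z_{α/2} + z_β = 1.960 + 0.674 = 2.634.
n = 2 × (2.634 / 1.02)² = 2 × 2.582² = 2 × 6.67 = 13.3.
Round up to the next whole participant.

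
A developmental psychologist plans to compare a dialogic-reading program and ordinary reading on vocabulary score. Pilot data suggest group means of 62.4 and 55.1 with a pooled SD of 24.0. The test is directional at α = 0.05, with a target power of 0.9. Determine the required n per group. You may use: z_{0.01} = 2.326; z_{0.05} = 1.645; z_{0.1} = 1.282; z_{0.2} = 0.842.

Cohen's d = |M₁ − M₂| / SD_pooled = |62.4 − 55.1| / 24.0 = 7.3 / 24.0 = 0.304.
For two independent groups with equal n: n = 2·((z_{α} + z_β) / d)².
z_{α} + z_β = 1.645 + 1.282 = 2.927.
n = 2 × (2.927 / 0.304)² = 2 × 9.628² = 2 × 92.70 = 185.4.
Round up to the next whole participant.

n = 186 per group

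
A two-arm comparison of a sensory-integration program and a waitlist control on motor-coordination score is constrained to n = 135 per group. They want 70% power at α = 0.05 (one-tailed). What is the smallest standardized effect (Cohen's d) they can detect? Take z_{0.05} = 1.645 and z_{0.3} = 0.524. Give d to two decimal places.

For two independent groups of n = 135 each: d_min = (z_{α} + z_β)·√(2/n).
z-sum = 1.645 + 0.524 = 2.169.
d_min = 2.169 × √(2/135) = 2.169 × 0.1217 = 0.264.

d_min ≈ 0.26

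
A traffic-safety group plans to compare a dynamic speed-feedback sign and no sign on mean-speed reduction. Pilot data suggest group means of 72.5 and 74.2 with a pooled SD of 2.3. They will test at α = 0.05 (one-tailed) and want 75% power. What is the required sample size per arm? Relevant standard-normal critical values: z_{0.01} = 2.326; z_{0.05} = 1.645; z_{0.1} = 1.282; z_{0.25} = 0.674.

n = 20 per group

Cohen's d = |M₁ − M₂| / SD_pooled = |72.5 − 74.2| / 2.3 = 1.7 / 2.3 = 0.739.
For two independent groups with equal n: n = 2·((z_{α} + z_β) / d)².
z_{α} + z_β = 1.645 + 0.674 = 2.319.
n = 2 × (2.319 / 0.739)² = 2 × 3.138² = 2 × 9.85 = 19.7.
Round up to the next whole participant.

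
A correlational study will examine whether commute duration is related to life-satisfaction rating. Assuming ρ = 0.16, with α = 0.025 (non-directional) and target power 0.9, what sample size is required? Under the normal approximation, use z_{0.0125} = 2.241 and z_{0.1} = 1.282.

Fisher's z: C = ½·ln((1+r)/(1−r)) = ½·ln(1.3810) = 0.1614.
n = ((z_{α/2} + z_β)/C)² + 3.
(2.241 + 1.282) / 0.1614 = 3.523 / 0.1614 = 21.828.
n = 21.828² + 3 = 476.45 + 3 = 479.5.
Round up.

n = 480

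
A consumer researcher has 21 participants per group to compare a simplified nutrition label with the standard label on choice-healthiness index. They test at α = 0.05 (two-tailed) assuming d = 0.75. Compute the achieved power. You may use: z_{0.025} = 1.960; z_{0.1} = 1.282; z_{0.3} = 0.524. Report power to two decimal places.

For two equal groups, power = Φ(d·√(n/2) − z_{α/2}).
d·√(n/2) = 0.75 × √(21/2) = 0.75 × 3.240 = 2.430.
z_β = 2.430 − 1.960 = 0.470.
Power = Φ(0.470) = 0.681.

power ≈ 0.68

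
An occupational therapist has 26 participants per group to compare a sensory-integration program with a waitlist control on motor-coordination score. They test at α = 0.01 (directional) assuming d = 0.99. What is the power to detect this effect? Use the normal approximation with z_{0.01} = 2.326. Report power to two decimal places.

power ≈ 0.89

For two equal groups, power = Φ(d·√(n/2) − z_{α}).
d·√(n/2) = 0.99 × √(26/2) = 0.99 × 3.606 = 3.569.
z_β = 3.569 − 2.326 = 1.243.
Power = Φ(1.243) = 0.893.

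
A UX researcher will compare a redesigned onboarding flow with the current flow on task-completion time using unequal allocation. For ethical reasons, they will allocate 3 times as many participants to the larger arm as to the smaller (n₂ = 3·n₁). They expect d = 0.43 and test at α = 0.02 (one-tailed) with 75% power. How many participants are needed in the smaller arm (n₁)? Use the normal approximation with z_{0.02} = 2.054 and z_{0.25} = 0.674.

With allocation ratio k = n₂/n₁ = 3, Var(x̄₁−x̄₂) = σ²(1/n₁ + 1/(k·n₁)) = σ²·(k+1)/(k·n₁).
So n₁ = (1 + 1/k)·((z_{α} + z_β)/d)² = 1.333 × (2.728/0.43)².
n₁ = 1.333 × 40.25 = 53.7.
Round up: n₁ = 54, giving n₂ = 3 × 54 = 162.

n₁ = 54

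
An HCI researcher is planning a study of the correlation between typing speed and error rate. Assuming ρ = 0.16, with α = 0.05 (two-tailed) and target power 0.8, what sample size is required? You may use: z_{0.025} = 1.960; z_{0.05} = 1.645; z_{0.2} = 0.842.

n = 305

Fisher's z: C = ½·ln((1+r)/(1−r)) = ½·ln(1.3810) = 0.1614.
n = ((z_{α/2} + z_β)/C)² + 3.
(1.960 + 0.842) / 0.1614 = 2.802 / 0.1614 = 17.361.
n = 17.361² + 3 = 301.39 + 3 = 304.4.
Round up.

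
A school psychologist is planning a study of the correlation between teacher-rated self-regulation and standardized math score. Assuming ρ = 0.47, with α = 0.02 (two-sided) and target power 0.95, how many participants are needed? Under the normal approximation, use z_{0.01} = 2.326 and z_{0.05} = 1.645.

Fisher's z: C = ½·ln((1+r)/(1−r)) = ½·ln(2.7736) = 0.5101.
n = ((z_{α/2} + z_β)/C)² + 3.
(2.326 + 1.645) / 0.5101 = 3.971 / 0.5101 = 7.785.
n = 7.785² + 3 = 60.60 + 3 = 63.6.
Round up.

n = 64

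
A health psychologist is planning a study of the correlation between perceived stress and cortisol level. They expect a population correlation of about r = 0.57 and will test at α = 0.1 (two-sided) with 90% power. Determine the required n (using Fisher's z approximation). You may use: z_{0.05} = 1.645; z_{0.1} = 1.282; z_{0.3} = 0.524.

n = 24

Fisher's z: C = ½·ln((1+r)/(1−r)) = ½·ln(3.6512) = 0.6475.
n = ((z_{α/2} + z_β)/C)² + 3.
(1.645 + 1.282) / 0.6475 = 2.927 / 0.6475 = 4.520.
n = 4.520² + 3 = 20.43 + 3 = 23.4.
Round up.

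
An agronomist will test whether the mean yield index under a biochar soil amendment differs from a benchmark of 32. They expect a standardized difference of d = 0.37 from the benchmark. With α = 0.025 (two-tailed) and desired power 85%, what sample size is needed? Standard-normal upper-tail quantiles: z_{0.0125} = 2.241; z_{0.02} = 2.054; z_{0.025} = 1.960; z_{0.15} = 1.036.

n = 79

For a one-sample test: n = ((z_{α/2} + z_β) / d)².
z_{α/2} + z_β = 2.241 + 1.036 = 3.277.
n = (3.277 / 0.37)² = 8.857² = 78.44.
Round up.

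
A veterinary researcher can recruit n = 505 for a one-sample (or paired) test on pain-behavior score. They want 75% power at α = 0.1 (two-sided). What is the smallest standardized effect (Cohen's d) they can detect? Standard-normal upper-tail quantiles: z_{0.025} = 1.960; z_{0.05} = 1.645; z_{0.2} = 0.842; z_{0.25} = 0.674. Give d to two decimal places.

d_min ≈ 0.10

For a single sample (or paired design) of n = 505: d_min = (z_{α/2} + z_β)/√n.
z-sum = 1.645 + 0.674 = 2.319.
d_min = 2.319 / √505 = 2.319 / 22.472 = 0.103.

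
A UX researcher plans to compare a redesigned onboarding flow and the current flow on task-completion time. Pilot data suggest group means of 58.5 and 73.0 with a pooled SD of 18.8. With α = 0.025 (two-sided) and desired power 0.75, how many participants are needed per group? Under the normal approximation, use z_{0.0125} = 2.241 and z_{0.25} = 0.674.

n = 29 per group

Cohen's d = |M₁ − M₂| / SD_pooled = |58.5 − 73.0| / 18.8 = 14.5 / 18.8 = 0.771.
For two independent groups with equal n: n = 2·((z_{α/2} + z_β) / d)².
z_{α/2} + z_β = 2.241 + 0.674 = 2.915.
n = 2 × (2.915 / 0.771)² = 2 × 3.781² = 2 × 14.29 = 28.6.
Round up to the next whole participant.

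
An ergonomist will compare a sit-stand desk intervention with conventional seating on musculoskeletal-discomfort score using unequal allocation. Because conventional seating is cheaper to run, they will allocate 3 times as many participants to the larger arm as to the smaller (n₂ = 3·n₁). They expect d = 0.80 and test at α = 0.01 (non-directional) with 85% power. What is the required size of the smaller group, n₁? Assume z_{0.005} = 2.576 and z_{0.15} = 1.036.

n₁ = 28

With allocation ratio k = n₂/n₁ = 3, Var(x̄₁−x̄₂) = σ²(1/n₁ + 1/(k·n₁)) = σ²·(k+1)/(k·n₁).
So n₁ = (1 + 1/k)·((z_{α/2} + z_β)/d)² = 1.333 × (3.612/0.80)².
n₁ = 1.333 × 20.39 = 27.2.
Round up: n₁ = 28, giving n₂ = 3 × 28 = 84.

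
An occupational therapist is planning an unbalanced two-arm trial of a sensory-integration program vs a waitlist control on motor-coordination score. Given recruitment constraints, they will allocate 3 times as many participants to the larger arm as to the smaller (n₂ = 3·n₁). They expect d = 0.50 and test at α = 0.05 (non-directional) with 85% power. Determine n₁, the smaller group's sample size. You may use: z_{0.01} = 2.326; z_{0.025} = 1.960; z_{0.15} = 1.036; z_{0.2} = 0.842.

With allocation ratio k = n₂/n₁ = 3, Var(x̄₁−x̄₂) = σ²(1/n₁ + 1/(k·n₁)) = σ²·(k+1)/(k·n₁).
So n₁ = (1 + 1/k)·((z_{α/2} + z_β)/d)² = 1.333 × (2.996/0.50)².
n₁ = 1.333 × 35.90 = 47.9.
Round up: n₁ = 48, giving n₂ = 3 × 48 = 144.

n₁ = 48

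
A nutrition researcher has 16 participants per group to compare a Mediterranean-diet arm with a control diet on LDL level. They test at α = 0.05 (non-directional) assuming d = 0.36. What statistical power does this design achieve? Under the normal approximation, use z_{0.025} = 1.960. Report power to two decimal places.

power ≈ 0.17

For two equal groups, power = Φ(d·√(n/2) − z_{α/2}).
d·√(n/2) = 0.36 × √(16/2) = 0.36 × 2.828 = 1.018.
z_β = 1.018 − 1.960 = -0.942.
Power = Φ(-0.942) = 0.173.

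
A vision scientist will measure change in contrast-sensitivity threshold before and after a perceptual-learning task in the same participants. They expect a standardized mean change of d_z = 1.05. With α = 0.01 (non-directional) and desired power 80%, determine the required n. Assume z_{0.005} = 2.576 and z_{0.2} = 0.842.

n = 11 pairs

For a paired (one-sample on differences) test: n = ((z_{α/2} + z_β) / d)².
z_{α/2} + z_β = 2.576 + 0.842 = 3.418.
n = (3.418 / 1.05)² = 3.255² = 10.60.
Round up.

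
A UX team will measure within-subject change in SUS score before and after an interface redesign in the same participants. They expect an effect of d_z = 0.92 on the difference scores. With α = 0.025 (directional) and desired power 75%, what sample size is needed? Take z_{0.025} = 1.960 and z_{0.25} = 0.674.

n = 9 pairs

For a paired (one-sample on differences) test: n = ((z_{α} + z_β) / d)².
z_{α} + z_β = 1.960 + 0.674 = 2.634.
n = (2.634 / 0.92)² = 2.863² = 8.20.
Round up.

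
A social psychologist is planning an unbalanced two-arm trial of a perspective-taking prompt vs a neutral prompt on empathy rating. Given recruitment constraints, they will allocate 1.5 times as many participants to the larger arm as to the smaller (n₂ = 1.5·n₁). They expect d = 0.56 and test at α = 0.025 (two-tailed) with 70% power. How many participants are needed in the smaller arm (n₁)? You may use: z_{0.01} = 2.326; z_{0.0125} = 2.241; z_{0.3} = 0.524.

With allocation ratio k = n₂/n₁ = 1.5, Var(x̄₁−x̄₂) = σ²(1/n₁ + 1/(k·n₁)) = σ²·(k+1)/(k·n₁).
So n₁ = (1 + 1/k)·((z_{α/2} + z_β)/d)² = 1.667 × (2.765/0.56)².
n₁ = 1.667 × 24.38 = 40.6.
Round up: n₁ = 41, giving n₂ = ⌈1.5 × 41⌉ = ⌈61.5⌉ = 62.

n₁ = 41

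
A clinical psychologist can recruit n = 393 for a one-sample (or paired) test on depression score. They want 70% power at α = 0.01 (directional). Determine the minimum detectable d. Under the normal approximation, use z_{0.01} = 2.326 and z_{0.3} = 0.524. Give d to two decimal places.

For a single sample (or paired design) of n = 393: d_min = (z_{α} + z_β)/√n.
z-sum = 2.326 + 0.524 = 2.850.
d_min = 2.850 / √393 = 2.850 / 19.824 = 0.144.

d_min ≈ 0.14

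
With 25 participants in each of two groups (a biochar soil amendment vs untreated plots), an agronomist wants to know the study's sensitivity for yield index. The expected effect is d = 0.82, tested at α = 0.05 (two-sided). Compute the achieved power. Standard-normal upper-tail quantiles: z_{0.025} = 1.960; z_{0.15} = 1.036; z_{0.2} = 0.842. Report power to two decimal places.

For two equal groups, power = Φ(d·√(n/2) − z_{α/2}).
d·√(n/2) = 0.82 × √(25/2) = 0.82 × 3.536 = 2.899.
z_β = 2.899 − 1.960 = 0.939.
Power = Φ(0.939) = 0.826.

power ≈ 0.83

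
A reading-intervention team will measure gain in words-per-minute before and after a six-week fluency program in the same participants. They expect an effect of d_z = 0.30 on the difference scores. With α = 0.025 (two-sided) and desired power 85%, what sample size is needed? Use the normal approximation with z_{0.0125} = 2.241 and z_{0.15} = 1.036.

For a paired (one-sample on differences) test: n = ((z_{α/2} + z_β) / d)².
z_{α/2} + z_β = 2.241 + 1.036 = 3.277.
n = (3.277 / 0.30)² = 10.923² = 119.32.
Round up.

n = 120 pairs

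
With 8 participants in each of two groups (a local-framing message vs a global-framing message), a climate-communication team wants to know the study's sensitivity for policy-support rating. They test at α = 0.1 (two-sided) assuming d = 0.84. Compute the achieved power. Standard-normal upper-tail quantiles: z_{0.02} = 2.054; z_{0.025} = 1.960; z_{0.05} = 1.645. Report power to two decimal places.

For two equal groups, power = Φ(d·√(n/2) − z_{α/2}).
d·√(n/2) = 0.84 × √(8/2) = 0.84 × 2.000 = 1.680.
z_β = 1.680 − 1.645 = 0.035.
Power = Φ(0.035) = 0.514.

power ≈ 0.51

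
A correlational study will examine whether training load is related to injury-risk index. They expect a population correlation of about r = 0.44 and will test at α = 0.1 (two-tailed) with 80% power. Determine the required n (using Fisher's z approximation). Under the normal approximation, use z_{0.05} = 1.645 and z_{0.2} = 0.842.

Fisher's z: C = ½·ln((1+r)/(1−r)) = ½·ln(2.5714) = 0.4722.
n = ((z_{α/2} + z_β)/C)² + 3.
(1.645 + 0.842) / 0.4722 = 2.487 / 0.4722 = 5.267.
n = 5.267² + 3 = 27.74 + 3 = 30.7.
Round up.

n = 31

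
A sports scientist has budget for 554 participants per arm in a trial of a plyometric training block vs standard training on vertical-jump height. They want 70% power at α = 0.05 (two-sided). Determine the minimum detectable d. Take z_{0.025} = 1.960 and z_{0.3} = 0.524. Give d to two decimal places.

d_min ≈ 0.15

For two independent groups of n = 554 each: d_min = (z_{α/2} + z_β)·√(2/n).
z-sum = 1.960 + 0.524 = 2.484.
d_min = 2.484 × √(2/554) = 2.484 × 0.0601 = 0.149.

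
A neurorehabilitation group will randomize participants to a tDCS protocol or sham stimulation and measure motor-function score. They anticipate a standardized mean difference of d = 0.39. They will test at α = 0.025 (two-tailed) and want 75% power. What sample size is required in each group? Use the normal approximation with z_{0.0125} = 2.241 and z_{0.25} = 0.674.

For two independent groups with equal n: n = 2·((z_{α/2} + z_β) / d)².
z_{α/2} + z_β = 2.241 + 0.674 = 2.915.
n = 2 × (2.915 / 0.39)² = 2 × 7.474² = 2 × 55.87 = 111.7.
Round up to the next whole participant.

n = 112 per group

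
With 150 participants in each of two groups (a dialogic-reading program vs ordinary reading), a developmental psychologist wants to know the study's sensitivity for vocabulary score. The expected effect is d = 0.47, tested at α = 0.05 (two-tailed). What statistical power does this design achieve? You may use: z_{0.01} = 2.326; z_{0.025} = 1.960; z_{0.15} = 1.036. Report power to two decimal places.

power ≈ 0.98

For two equal groups, power = Φ(d·√(n/2) − z_{α/2}).
d·√(n/2) = 0.47 × √(150/2) = 0.47 × 8.660 = 4.070.
z_β = 4.070 − 1.960 = 2.110.
Power = Φ(2.110) = 0.983.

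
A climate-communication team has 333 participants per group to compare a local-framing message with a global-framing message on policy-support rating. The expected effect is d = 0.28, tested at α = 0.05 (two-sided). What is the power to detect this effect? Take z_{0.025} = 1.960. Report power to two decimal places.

For two equal groups, power = Φ(d·√(n/2) − z_{α/2}).
d·√(n/2) = 0.28 × √(333/2) = 0.28 × 12.903 = 3.613.
z_β = 3.613 − 1.960 = 1.653.
Power = Φ(1.653) = 0.951.

power ≈ 0.95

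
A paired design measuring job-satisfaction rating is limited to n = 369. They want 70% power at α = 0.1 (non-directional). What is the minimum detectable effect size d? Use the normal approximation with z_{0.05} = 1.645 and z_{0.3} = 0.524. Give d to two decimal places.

d_min ≈ 0.11

For a single sample (or paired design) of n = 369: d_min = (z_{α/2} + z_β)/√n.
z-sum = 1.645 + 0.524 = 2.169.
d_min = 2.169 / √369 = 2.169 / 19.209 = 0.113.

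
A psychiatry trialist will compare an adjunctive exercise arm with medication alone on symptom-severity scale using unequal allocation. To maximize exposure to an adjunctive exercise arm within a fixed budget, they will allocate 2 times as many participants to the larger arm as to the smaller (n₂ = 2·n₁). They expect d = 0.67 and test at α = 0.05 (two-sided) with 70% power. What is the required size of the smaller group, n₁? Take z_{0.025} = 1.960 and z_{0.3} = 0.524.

With allocation ratio k = n₂/n₁ = 2, Var(x̄₁−x̄₂) = σ²(1/n₁ + 1/(k·n₁)) = σ²·(k+1)/(k·n₁).
So n₁ = (1 + 1/k)·((z_{α/2} + z_β)/d)² = 1.500 × (2.484/0.67)².
n₁ = 1.500 × 13.75 = 20.6.
Round up: n₁ = 21, giving n₂ = 2 × 21 = 42.

n₁ = 21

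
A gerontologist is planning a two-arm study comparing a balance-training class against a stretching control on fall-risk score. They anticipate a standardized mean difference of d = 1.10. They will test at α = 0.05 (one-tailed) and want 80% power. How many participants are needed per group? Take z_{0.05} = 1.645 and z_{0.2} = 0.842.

n = 11 per group

For two independent groups with equal n: n = 2·((z_{α} + z_β) / d)².
z_{α} + z_β = 1.645 + 0.842 = 2.487.
n = 2 × (2.487 / 1.10)² = 2 × 2.261² = 2 × 5.11 = 10.2.
Round up to the next whole participant.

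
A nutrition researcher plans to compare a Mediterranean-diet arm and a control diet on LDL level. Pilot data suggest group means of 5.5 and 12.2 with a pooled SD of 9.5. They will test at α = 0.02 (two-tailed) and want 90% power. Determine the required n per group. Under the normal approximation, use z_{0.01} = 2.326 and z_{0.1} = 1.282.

Cohen's d = |M₁ − M₂| / SD_pooled = |5.5 − 12.2| / 9.5 = 6.7 / 9.5 = 0.705.
For two independent groups with equal n: n = 2·((z_{α/2} + z_β) / d)².
z_{α/2} + z_β = 2.326 + 1.282 = 3.608.
n = 2 × (3.608 / 0.705)² = 2 × 5.118² = 2 × 26.19 = 52.4.
Round up to the next whole participant.

n = 53 per group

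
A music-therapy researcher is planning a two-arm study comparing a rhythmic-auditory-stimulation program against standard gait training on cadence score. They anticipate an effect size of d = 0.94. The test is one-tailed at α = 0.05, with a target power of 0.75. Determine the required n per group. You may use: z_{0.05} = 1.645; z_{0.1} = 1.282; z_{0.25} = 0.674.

For two independent groups with equal n: n = 2·((z_{α} + z_β) / d)².
z_{α} + z_β = 1.645 + 0.674 = 2.319.
n = 2 × (2.319 / 0.94)² = 2 × 2.467² = 2 × 6.09 = 12.2.
Round up to the next whole participant.

n = 13 per group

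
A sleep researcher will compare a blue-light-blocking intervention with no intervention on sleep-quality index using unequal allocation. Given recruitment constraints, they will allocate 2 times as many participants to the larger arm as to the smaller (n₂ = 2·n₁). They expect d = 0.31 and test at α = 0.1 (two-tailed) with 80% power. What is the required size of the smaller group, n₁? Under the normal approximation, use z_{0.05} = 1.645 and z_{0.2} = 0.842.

n₁ = 97

With allocation ratio k = n₂/n₁ = 2, Var(x̄₁−x̄₂) = σ²(1/n₁ + 1/(k·n₁)) = σ²·(k+1)/(k·n₁).
So n₁ = (1 + 1/k)·((z_{α/2} + z_β)/d)² = 1.500 × (2.487/0.31)².
n₁ = 1.500 × 64.36 = 96.5.
Round up: n₁ = 97, giving n₂ = 2 × 97 = 194.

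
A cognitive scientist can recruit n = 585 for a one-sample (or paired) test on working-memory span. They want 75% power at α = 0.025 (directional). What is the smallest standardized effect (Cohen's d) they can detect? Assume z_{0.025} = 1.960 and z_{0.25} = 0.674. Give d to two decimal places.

For a single sample (or paired design) of n = 585: d_min = (z_{α} + z_β)/√n.
z-sum = 1.960 + 0.674 = 2.634.
d_min = 2.634 / √585 = 2.634 / 24.187 = 0.109.

d_min ≈ 0.11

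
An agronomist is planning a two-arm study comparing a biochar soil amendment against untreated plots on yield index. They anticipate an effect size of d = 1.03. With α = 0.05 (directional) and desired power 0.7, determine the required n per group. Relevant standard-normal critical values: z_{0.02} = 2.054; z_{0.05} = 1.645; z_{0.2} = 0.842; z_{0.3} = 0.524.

n = 9 per group

For two independent groups with equal n: n = 2·((z_{α} + z_β) / d)².
z_{α} + z_β = 1.645 + 0.524 = 2.169.
n = 2 × (2.169 / 1.03)² = 2 × 2.106² = 2 × 4.43 = 8.9.
Round up to the next whole participant.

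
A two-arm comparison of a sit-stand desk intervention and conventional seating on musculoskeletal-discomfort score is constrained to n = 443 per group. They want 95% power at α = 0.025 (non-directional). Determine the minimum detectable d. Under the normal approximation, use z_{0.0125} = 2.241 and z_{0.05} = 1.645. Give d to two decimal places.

d_min ≈ 0.26

For two independent groups of n = 443 each: d_min = (z_{α/2} + z_β)·√(2/n).
z-sum = 2.241 + 1.645 = 3.886.
d_min = 3.886 × √(2/443) = 3.886 × 0.0672 = 0.261.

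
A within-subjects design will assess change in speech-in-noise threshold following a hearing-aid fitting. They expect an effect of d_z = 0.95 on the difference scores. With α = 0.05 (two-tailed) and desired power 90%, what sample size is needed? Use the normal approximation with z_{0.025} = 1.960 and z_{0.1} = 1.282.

n = 12 pairs

For a paired (one-sample on differences) test: n = ((z_{α/2} + z_β) / d)².
z_{α/2} + z_β = 1.960 + 1.282 = 3.242.
n = (3.242 / 0.95)² = 3.413² = 11.65.
Round up.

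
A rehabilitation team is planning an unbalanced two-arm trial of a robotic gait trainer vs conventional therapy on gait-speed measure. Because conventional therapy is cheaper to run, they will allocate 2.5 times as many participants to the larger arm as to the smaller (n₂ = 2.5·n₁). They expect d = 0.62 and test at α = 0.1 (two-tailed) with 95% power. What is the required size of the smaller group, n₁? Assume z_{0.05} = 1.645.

n₁ = 40

With allocation ratio k = n₂/n₁ = 2.5, Var(x̄₁−x̄₂) = σ²(1/n₁ + 1/(k·n₁)) = σ²·(k+1)/(k·n₁).
So n₁ = (1 + 1/k)·((z_{α/2} + z_β)/d)² = 1.400 × (3.290/0.62)².
n₁ = 1.400 × 28.16 = 39.4.
Round up: n₁ = 40, giving n₂ = 2.5 × 40 = 100.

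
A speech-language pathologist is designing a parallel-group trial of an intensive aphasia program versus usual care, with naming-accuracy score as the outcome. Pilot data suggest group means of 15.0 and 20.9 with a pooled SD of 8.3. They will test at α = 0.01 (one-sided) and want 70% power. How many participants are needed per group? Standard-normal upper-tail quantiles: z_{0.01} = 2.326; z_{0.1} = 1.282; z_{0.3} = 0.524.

n = 33 per group

Cohen's d = |M₁ − M₂| / SD_pooled = |15.0 − 20.9| / 8.3 = 5.9 / 8.3 = 0.711.
For two independent groups with equal n: n = 2·((z_{α} + z_β) / d)².
z_{α} + z_β = 2.326 + 0.524 = 2.850.
n = 2 × (2.850 / 0.711)² = 2 × 4.008² = 2 × 16.07 = 32.1.
Round up to the next whole participant.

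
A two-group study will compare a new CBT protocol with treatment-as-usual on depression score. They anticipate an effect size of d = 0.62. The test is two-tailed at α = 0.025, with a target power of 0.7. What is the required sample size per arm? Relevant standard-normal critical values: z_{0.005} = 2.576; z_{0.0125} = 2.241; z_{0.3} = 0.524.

n = 40 per group

For two independent groups with equal n: n = 2·((z_{α/2} + z_β) / d)².
z_{α/2} + z_β = 2.241 + 0.524 = 2.765.
n = 2 × (2.765 / 0.62)² = 2 × 4.460² = 2 × 19.89 = 39.8.
Round up to the next whole participant.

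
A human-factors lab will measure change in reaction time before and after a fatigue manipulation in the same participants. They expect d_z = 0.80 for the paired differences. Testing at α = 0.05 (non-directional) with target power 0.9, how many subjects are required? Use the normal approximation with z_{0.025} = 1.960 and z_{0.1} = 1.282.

n = 17 pairs

For a paired (one-sample on differences) test: n = ((z_{α/2} + z_β) / d)².
z_{α/2} + z_β = 1.960 + 1.282 = 3.242.
n = (3.242 / 0.80)² = 4.052² = 16.42.
Round up.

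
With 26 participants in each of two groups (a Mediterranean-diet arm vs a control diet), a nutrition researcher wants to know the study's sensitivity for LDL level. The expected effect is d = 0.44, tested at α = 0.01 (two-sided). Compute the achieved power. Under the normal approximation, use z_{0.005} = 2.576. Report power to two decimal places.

power ≈ 0.16

For two equal groups, power = Φ(d·√(n/2) − z_{α/2}).
d·√(n/2) = 0.44 × √(26/2) = 0.44 × 3.606 = 1.586.
z_β = 1.586 − 2.576 = -0.990.
Power = Φ(-0.990) = 0.161.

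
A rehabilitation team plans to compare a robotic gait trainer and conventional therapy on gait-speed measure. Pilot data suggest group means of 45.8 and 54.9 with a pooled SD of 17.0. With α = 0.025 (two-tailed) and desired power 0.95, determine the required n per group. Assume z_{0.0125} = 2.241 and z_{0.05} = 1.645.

Cohen's d = |M₁ − M₂| / SD_pooled = |45.8 − 54.9| / 17.0 = 9.1 / 17.0 = 0.535.
For two independent groups with equal n: n = 2·((z_{α/2} + z_β) / d)².
z_{α/2} + z_β = 2.241 + 1.645 = 3.886.
n = 2 × (3.886 / 0.535)² = 2 × 7.264² = 2 × 52.76 = 105.5.
Round up to the next whole participant.

n = 106 per group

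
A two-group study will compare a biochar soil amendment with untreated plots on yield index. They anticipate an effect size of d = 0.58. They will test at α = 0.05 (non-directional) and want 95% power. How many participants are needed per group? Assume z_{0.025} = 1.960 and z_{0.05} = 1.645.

For two independent groups with equal n: n = 2·((z_{α/2} + z_β) / d)².
z_{α/2} + z_β = 1.960 + 1.645 = 3.605.
n = 2 × (3.605 / 0.58)² = 2 × 6.216² = 2 × 38.63 = 77.3.
Round up to the next whole participant.

n = 78 per group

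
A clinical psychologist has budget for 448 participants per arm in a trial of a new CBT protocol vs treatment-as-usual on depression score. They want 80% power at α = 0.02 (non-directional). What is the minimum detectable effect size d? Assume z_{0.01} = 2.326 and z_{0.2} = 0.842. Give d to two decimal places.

For two independent groups of n = 448 each: d_min = (z_{α/2} + z_β)·√(2/n).
z-sum = 2.326 + 0.842 = 3.168.
d_min = 3.168 × √(2/448) = 3.168 × 0.0668 = 0.212.

d_min ≈ 0.21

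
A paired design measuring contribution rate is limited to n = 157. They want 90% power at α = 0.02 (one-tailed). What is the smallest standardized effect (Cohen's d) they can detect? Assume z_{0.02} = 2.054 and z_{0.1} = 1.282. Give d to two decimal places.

For a single sample (or paired design) of n = 157: d_min = (z_{α} + z_β)/√n.
z-sum = 2.054 + 1.282 = 3.336.
d_min = 3.336 / √157 = 3.336 / 12.530 = 0.266.

d_min ≈ 0.27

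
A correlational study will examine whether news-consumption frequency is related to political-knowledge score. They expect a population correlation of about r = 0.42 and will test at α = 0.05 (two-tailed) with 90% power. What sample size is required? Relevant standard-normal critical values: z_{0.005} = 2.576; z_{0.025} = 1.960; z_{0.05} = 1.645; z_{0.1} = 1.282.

n = 56

Fisher's z: C = ½·ln((1+r)/(1−r)) = ½·ln(2.4483) = 0.4477.
n = ((z_{α/2} + z_β)/C)² + 3.
(1.960 + 1.282) / 0.4477 = 3.242 / 0.4477 = 7.241.
n = 7.241² + 3 = 52.44 + 3 = 55.4.
Round up.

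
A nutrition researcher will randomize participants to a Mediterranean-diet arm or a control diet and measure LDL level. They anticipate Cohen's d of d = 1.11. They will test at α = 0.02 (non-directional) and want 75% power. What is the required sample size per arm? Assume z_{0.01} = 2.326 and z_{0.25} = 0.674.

n = 15 per group

For two independent groups with equal n: n = 2·((z_{α/2} + z_β) / d)².
z_{α/2} + z_β = 2.326 + 0.674 = 3.000.
n = 2 × (3.000 / 1.11)² = 2 × 2.703² = 2 × 7.30 = 14.6.
Round up to the next whole participant.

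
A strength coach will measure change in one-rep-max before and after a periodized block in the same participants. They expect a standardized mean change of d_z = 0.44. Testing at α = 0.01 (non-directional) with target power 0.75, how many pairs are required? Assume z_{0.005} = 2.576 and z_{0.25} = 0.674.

n = 55 pairs

For a paired (one-sample on differences) test: n = ((z_{α/2} + z_β) / d)².
z_{α/2} + z_β = 2.576 + 0.674 = 3.250.
n = (3.250 / 0.44)² = 7.386² = 54.56.
Round up.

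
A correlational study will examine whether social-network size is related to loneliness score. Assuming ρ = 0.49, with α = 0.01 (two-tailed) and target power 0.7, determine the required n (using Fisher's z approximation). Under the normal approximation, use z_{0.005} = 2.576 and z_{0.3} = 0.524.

Fisher's z: C = ½·ln((1+r)/(1−r)) = ½·ln(2.9216) = 0.5361.
n = ((z_{α/2} + z_β)/C)² + 3.
(2.576 + 0.524) / 0.5361 = 3.100 / 0.5361 = 5.783.
n = 5.783² + 3 = 33.44 + 3 = 36.4.
Round up.

n = 37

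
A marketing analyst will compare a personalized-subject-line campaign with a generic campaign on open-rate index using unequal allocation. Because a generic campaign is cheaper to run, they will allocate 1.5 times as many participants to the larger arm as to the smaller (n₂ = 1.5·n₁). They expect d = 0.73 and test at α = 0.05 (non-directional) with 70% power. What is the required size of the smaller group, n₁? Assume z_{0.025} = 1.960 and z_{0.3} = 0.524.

With allocation ratio k = n₂/n₁ = 1.5, Var(x̄₁−x̄₂) = σ²(1/n₁ + 1/(k·n₁)) = σ²·(k+1)/(k·n₁).
So n₁ = (1 + 1/k)·((z_{α/2} + z_β)/d)² = 1.667 × (2.484/0.73)².
n₁ = 1.667 × 11.58 = 19.3.
Round up: n₁ = 20, giving n₂ = 1.5 × 20 = 30.

n₁ = 20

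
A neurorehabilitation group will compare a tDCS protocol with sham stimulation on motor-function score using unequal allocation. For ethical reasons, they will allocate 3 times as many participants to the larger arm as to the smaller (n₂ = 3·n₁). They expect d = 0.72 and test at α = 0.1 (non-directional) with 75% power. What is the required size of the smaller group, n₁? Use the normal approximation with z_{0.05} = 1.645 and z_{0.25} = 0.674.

n₁ = 14

With allocation ratio k = n₂/n₁ = 3, Var(x̄₁−x̄₂) = σ²(1/n₁ + 1/(k·n₁)) = σ²·(k+1)/(k·n₁).
So n₁ = (1 + 1/k)·((z_{α/2} + z_β)/d)² = 1.333 × (2.319/0.72)².
n₁ = 1.333 × 10.37 = 13.8.
Round up: n₁ = 14, giving n₂ = 3 × 14 = 42.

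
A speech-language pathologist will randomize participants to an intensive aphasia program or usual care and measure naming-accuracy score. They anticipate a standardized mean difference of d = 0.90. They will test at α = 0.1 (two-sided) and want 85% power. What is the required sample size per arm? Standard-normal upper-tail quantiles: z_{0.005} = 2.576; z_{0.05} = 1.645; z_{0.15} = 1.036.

n = 18 per group

For two independent groups with equal n: n = 2·((z_{α/2} + z_β) / d)².
z_{α/2} + z_β = 1.645 + 1.036 = 2.681.
n = 2 × (2.681 / 0.90)² = 2 × 2.979² = 2 × 8.87 = 17.7.
Round up to the next whole participant.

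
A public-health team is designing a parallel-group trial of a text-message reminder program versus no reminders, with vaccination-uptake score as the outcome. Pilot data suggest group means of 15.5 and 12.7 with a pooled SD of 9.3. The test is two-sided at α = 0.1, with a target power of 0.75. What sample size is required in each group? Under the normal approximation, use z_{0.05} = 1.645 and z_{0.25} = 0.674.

Cohen's d = |M₁ − M₂| / SD_pooled = |15.5 − 12.7| / 9.3 = 2.8 / 9.3 = 0.301.
For two independent groups with equal n: n = 2·((z_{α/2} + z_β) / d)².
z_{α/2} + z_β = 1.645 + 0.674 = 2.319.
n = 2 × (2.319 / 0.301)² = 2 × 7.704² = 2 × 59.36 = 118.7.
Round up to the next whole participant.

n = 119 per group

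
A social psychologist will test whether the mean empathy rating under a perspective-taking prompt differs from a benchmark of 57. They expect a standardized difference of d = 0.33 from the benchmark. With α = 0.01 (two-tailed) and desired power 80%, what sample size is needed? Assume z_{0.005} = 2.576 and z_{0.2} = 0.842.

For a one-sample test: n = ((z_{α/2} + z_β) / d)².
z_{α/2} + z_β = 2.576 + 0.842 = 3.418.
n = (3.418 / 0.33)² = 10.358² = 107.28.
Round up.

n = 108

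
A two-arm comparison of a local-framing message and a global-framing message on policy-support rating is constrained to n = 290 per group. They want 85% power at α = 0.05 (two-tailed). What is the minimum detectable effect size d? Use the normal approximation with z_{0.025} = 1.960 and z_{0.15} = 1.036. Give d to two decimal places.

For two independent groups of n = 290 each: d_min = (z_{α/2} + z_β)·√(2/n).
z-sum = 1.960 + 1.036 = 2.996.
d_min = 2.996 × √(2/290) = 2.996 × 0.0830 = 0.249.

d_min ≈ 0.25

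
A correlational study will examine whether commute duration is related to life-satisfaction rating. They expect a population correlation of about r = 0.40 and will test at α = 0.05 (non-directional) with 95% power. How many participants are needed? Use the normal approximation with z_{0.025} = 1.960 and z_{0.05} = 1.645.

Fisher's z: C = ½·ln((1+r)/(1−r)) = ½·ln(2.3333) = 0.4236.
n = ((z_{α/2} + z_β)/C)² + 3.
(1.960 + 1.645) / 0.4236 = 3.605 / 0.4236 = 8.510.
n = 8.510² + 3 = 72.43 + 3 = 75.4.
Round up.

n = 76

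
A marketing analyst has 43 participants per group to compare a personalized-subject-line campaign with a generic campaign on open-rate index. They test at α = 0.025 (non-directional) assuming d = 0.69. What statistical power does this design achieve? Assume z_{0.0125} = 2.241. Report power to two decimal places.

power ≈ 0.83

For two equal groups, power = Φ(d·√(n/2) − z_{α/2}).
d·√(n/2) = 0.69 × √(43/2) = 0.69 × 4.637 = 3.199.
z_β = 3.199 − 2.241 = 0.958.
Power = Φ(0.958) = 0.831.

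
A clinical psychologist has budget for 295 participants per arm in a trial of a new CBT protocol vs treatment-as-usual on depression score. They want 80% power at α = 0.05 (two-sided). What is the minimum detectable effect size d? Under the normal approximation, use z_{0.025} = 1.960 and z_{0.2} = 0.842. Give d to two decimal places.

d_min ≈ 0.23

For two independent groups of n = 295 each: d_min = (z_{α/2} + z_β)·√(2/n).
z-sum = 1.960 + 0.842 = 2.802.
d_min = 2.802 × √(2/295) = 2.802 × 0.0823 = 0.231.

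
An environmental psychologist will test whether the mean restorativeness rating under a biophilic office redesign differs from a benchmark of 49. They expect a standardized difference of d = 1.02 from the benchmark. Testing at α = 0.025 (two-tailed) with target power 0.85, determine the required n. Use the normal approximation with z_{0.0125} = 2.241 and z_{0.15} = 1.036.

For a one-sample test: n = ((z_{α/2} + z_β) / d)².
z_{α/2} + z_β = 2.241 + 1.036 = 3.277.
n = (3.277 / 1.02)² = 3.213² = 10.32.
Round up.

n = 11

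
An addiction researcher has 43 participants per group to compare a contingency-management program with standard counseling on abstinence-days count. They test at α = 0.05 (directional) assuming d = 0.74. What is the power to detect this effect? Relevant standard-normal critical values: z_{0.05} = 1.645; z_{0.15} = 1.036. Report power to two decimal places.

power ≈ 0.96

For two equal groups, power = Φ(d·√(n/2) − z_{α}).
d·√(n/2) = 0.74 × √(43/2) = 0.74 × 4.637 = 3.431.
z_β = 3.431 − 1.645 = 1.786.
Power = Φ(1.786) = 0.963.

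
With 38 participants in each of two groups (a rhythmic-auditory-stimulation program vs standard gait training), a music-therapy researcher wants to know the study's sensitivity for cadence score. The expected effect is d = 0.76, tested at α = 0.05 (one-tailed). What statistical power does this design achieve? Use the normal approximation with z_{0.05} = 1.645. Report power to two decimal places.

power ≈ 0.95

For two equal groups, power = Φ(d·√(n/2) − z_{α}).
d·√(n/2) = 0.76 × √(38/2) = 0.76 × 4.359 = 3.313.
z_β = 3.313 − 1.645 = 1.668.
Power = Φ(1.668) = 0.952.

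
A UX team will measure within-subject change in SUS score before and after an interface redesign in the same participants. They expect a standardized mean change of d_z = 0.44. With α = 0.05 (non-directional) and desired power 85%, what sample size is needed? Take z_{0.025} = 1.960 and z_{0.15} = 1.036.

n = 47 pairs

For a paired (one-sample on differences) test: n = ((z_{α/2} + z_β) / d)².
z_{α/2} + z_β = 1.960 + 1.036 = 2.996.
n = (2.996 / 0.44)² = 6.809² = 46.36.
Round up.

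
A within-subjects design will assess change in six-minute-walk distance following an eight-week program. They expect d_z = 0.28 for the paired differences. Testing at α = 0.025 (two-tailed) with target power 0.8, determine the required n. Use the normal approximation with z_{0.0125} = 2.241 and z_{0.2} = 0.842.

n = 122 pairs

For a paired (one-sample on differences) test: n = ((z_{α/2} + z_β) / d)².
z_{α/2} + z_β = 2.241 + 0.842 = 3.083.
n = (3.083 / 0.28)² = 11.011² = 121.24.
Round up.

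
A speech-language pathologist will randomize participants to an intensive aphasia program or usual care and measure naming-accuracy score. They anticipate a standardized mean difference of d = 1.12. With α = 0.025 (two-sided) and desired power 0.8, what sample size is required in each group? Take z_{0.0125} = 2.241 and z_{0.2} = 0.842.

For two independent groups with equal n: n = 2·((z_{α/2} + z_β) / d)².
z_{α/2} + z_β = 2.241 + 0.842 = 3.083.
n = 2 × (3.083 / 1.12)² = 2 × 2.753² = 2 × 7.58 = 15.2.
Round up to the next whole participant.

n = 16 per group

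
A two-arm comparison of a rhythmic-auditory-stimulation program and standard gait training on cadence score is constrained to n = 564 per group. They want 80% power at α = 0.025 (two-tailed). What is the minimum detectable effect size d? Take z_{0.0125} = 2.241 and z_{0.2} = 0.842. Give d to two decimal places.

d_min ≈ 0.18

For two independent groups of n = 564 each: d_min = (z_{α/2} + z_β)·√(2/n).
z-sum = 2.241 + 0.842 = 3.083.
d_min = 3.083 × √(2/564) = 3.083 × 0.0595 = 0.184.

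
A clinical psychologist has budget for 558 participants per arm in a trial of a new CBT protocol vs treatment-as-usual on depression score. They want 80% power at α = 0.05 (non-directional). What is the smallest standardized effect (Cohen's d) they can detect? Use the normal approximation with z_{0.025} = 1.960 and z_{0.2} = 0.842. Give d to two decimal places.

For two independent groups of n = 558 each: d_min = (z_{α/2} + z_β)·√(2/n).
z-sum = 1.960 + 0.842 = 2.802.
d_min = 2.802 × √(2/558) = 2.802 × 0.0599 = 0.168.

d_min ≈ 0.17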